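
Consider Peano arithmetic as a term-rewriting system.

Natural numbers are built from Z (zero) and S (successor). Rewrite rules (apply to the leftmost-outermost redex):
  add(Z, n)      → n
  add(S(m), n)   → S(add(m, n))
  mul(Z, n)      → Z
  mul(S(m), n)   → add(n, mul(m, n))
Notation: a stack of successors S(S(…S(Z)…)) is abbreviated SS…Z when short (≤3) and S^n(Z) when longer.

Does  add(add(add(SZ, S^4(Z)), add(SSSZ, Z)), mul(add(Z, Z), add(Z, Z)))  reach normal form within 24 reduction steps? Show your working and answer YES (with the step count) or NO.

Answer: YES — reaches normal form S^8(Z) in 23 ≤ 24 steps

Reduction:
  start: add(add(add(SZ, S^4(Z)), add(SSSZ, Z)), mul(add(Z, Z), add(Z, Z)))
  [1] add(add(S(add(Z, S^4(Z))), add(SSSZ, Z)), mul(add(Z, Z), add(Z, Z)))
  [2] add(S(add(add(Z, S^4(Z)), add(SSSZ, Z))), mul(add(Z, Z), add(Z, Z)))
  [3] S(add(add(add(Z, S^4(Z)), add(SSSZ, Z)), mul(add(Z, Z), add(Z, Z))))
  [4] S(add(add(S^4(Z), add(SSSZ, Z)), mul(add(Z, Z), add(Z, Z))))
  [5] S(add(S(add(SSSZ, add(SSSZ, Z))), mul(add(Z, Z), add(Z, Z))))
  [6] S(S(add(add(SSSZ, add(SSSZ, Z)), mul(add(Z, Z), add(Z, Z)))))
  [7] S(S(add(S(add(SSZ, add(SSSZ, Z))), mul(add(Z, Z), add(Z, Z)))))
  [8] S(S(S(add(add(SSZ, add(SSSZ, Z)), mul(add(Z, Z), add(Z, Z))))))
  [9] S(S(S(add(S(add(SZ, add(SSSZ, Z))), mul(add(Z, Z), add(Z, Z))))))
  [10] S(S(S(S(add(add(SZ, add(SSSZ, Z)), mul(add(Z, Z), add(Z, Z)))))))
  [11] S(S(S(S(add(S(add(Z, add(SSSZ, Z))), mul(add(Z, Z), add(Z, Z)))))))
  [12] S(S(S(S(S(add(add(Z, add(SSSZ, Z)), mul(add(Z, Z), add(Z, Z))))))))
  [13] S(S(S(S(S(add(add(SSSZ, Z), mul(add(Z, Z), add(Z, Z))))))))
  [14] S(S(S(S(S(add(S(add(SSZ, Z)), mul(add(Z, Z), add(Z, Z))))))))
  [15] S(S(S(S(S(S(add(add(SSZ, Z), mul(add(Z, Z), add(Z, Z)))))))))
  [16] S(S(S(S(S(S(add(S(add(SZ, Z)), mul(add(Z, Z), add(Z, Z)))))))))
  [17] S(S(S(S(S(S(S(add(add(SZ, Z), mul(add(Z, Z), add(Z, Z))))))))))
  [18] S(S(S(S(S(S(S(add(S(add(Z, Z)), mul(add(Z, Z), add(Z, Z))))))))))
  [19] S(S(S(S(S(S(S(S(add(add(Z, Z), mul(add(Z, Z), add(Z, Z)))))))))))
  [20] S(S(S(S(S(S(S(S(add(Z, mul(add(Z, Z), add(Z, Z)))))))))))
  [21] S(S(S(S(S(S(S(S(mul(add(Z, Z), add(Z, Z))))))))))
  [22] S(S(S(S(S(S(S(S(mul(Z, add(Z, Z))))))))))
  [23] S^8(Z)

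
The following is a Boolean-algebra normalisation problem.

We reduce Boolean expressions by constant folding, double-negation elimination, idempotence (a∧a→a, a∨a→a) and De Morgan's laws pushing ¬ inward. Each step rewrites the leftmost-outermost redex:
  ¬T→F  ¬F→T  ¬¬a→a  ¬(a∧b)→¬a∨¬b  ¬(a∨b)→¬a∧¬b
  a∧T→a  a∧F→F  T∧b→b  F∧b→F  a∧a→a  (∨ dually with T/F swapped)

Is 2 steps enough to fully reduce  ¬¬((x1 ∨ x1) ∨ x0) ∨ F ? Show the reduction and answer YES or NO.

Answer: NO — after 2 steps the term is (x1 ∨ x1) ∨ x0, not yet normal

Derivation:
  start: ¬¬((x1 ∨ x1) ∨ x0) ∨ F
  [1] ¬¬((x1 ∨ x1) ∨ x0)
  [2] (x1 ∨ x1) ∨ x0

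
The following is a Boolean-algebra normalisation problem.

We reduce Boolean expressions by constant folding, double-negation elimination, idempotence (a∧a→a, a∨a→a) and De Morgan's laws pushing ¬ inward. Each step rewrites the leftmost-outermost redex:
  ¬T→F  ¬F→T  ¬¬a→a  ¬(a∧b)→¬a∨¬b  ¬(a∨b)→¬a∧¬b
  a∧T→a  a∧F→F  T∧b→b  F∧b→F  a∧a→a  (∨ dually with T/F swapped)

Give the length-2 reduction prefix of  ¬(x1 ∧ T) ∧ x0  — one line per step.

Answer: after 2 steps: (¬x1 ∨ F) ∧ x0

Working:
  start: ¬(x1 ∧ T) ∧ x0
  →1  (¬x1 ∨ ¬T) ∧ x0
  →2  (¬x1 ∨ F) ∧ x0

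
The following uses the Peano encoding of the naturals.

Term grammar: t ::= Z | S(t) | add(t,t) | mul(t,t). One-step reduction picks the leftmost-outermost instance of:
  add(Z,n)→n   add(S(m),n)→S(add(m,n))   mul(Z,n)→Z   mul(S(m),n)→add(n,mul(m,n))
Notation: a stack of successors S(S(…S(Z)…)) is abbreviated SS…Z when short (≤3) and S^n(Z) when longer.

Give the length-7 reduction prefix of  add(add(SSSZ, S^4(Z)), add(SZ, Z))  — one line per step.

  start: add(add(SSSZ, S^4(Z)), add(SZ, Z))
  step 1: add(S(add(SSZ, S^4(Z))), add(SZ, Z))
  step 2: S(add(add(SSZ, S^4(Z)), add(SZ, Z)))
  step 3: S(add(S(add(SZ, S^4(Z))), add(SZ, Z)))
  step 4: S(S(add(add(SZ, S^4(Z)), add(SZ, Z))))
  step 5: S(S(add(S(add(Z, S^4(Z))), add(SZ, Z))))
  step 6: S(S(S(add(add(Z, S^4(Z)), add(SZ, Z)))))
  step 7: S(S(S(add(S^4(Z), add(SZ, Z)))))

Answer: after 7 steps: S(S(S(add(S^4(Z), add(SZ, Z)))))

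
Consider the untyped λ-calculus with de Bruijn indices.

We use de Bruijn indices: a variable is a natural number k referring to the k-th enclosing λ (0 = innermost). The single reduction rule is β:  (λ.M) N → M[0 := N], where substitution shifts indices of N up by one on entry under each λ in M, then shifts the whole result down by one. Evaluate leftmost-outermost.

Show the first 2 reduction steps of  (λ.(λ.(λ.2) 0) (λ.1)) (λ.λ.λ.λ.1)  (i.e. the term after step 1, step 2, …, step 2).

Answer: after 2 steps: (λ.λ.λ.λ.λ.1) (λ.λ.λ.λ.λ.1)

Reduction:
  start: (λ.(λ.(λ.2) 0) (λ.1)) (λ.λ.λ.λ.1)
  [1] (λ.(λ.λ.λ.λ.λ.1) 0) (λ.λ.λ.λ.λ.1)
  [2] (λ.λ.λ.λ.λ.1) (λ.λ.λ.λ.λ.1)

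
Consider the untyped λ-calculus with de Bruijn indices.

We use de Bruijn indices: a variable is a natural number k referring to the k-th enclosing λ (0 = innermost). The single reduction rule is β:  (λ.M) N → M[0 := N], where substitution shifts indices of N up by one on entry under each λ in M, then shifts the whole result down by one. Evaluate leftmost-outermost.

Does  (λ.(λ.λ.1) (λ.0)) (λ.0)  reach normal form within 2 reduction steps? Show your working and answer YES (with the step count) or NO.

Answer: YES — reaches normal form λ.λ.0 in 2 ≤ 2 steps

Reduction:
  start: (λ.(λ.λ.1) (λ.0)) (λ.0)
  step 1: (λ.λ.1) (λ.0)
  step 2: λ.λ.0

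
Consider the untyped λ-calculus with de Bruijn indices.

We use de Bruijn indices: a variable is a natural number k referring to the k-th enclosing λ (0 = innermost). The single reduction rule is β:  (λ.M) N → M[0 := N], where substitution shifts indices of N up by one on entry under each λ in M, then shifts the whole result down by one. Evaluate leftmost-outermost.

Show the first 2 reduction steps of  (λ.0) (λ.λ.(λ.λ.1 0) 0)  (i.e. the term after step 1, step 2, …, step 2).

  start: (λ.0) (λ.λ.(λ.λ.1 0) 0)
  →1  λ.λ.(λ.λ.1 0) 0
  →2  λ.λ.λ.1 0

Answer: after 2 steps: λ.λ.λ.1 0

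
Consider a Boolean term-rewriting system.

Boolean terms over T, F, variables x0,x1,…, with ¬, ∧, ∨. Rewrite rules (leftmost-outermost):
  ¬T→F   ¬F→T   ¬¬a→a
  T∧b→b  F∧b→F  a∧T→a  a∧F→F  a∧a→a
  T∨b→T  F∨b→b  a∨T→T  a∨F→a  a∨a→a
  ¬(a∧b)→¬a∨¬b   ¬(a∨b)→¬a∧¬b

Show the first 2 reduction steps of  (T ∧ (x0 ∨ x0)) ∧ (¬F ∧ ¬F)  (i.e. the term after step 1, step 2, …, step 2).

Answer: after 2 steps: x0 ∧ (¬F ∧ ¬F)

Reduction:
  start: (T ∧ (x0 ∨ x0)) ∧ (¬F ∧ ¬F)
  step 1: (x0 ∨ x0) ∧ (¬F ∧ ¬F)
  step 2: x0 ∧ (¬F ∧ ¬F)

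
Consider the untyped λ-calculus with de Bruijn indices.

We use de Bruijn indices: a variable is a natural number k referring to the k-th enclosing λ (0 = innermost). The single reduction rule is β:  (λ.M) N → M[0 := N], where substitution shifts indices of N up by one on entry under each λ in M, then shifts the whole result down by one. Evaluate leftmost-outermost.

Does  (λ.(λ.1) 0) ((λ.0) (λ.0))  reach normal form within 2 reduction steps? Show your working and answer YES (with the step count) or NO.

Answer: NO — after 2 steps the term is (λ.0) (λ.0), not yet normal

Derivation:
  start: (λ.(λ.1) 0) ((λ.0) (λ.0))
  [1] (λ.(λ.0) (λ.0)) ((λ.0) (λ.0))
  [2] (λ.0) (λ.0)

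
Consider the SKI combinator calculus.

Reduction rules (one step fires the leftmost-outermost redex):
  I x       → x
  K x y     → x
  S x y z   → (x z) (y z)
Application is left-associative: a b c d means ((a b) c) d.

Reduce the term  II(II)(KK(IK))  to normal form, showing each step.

Answer: normal form = K  (in 5 steps)

Derivation:
  start: II(II)(KK(IK))
  [1] I(II)(KK(IK))
  [2] II(KK(IK))
  [3] I(KK(IK))
  [4] KK(IK)
  [5] K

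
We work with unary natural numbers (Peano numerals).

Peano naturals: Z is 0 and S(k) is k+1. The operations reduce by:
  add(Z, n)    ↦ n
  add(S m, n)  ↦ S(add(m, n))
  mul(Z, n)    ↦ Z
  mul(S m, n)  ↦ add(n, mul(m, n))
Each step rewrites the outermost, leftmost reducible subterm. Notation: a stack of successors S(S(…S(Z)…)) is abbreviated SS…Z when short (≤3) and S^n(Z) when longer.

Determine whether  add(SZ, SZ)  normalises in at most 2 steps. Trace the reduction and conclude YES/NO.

  start: add(SZ, SZ)
  [1] S(add(Z, SZ))
  [2] SSZ

Answer: YES — reaches normal form SSZ in 2 ≤ 2 steps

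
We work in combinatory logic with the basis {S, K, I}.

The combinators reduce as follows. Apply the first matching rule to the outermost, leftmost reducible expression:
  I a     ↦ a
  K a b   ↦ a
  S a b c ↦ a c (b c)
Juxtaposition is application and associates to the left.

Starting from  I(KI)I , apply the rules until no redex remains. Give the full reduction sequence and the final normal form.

Answer: normal form = I  (in 2 steps)

Reduction:
  start: I(KI)I
  [1] KII
  [2] I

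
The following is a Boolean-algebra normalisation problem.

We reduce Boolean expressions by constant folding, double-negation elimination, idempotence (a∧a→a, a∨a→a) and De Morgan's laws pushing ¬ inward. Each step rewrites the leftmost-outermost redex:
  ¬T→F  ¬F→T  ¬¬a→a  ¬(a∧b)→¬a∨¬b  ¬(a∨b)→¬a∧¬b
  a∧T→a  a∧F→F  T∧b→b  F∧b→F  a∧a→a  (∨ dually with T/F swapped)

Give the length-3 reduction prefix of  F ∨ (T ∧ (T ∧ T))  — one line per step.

Answer: after 3 steps: T

Working:
  start: F ∨ (T ∧ (T ∧ T))
  [1] T ∧ (T ∧ T)
  [2] T ∧ T
  [3] T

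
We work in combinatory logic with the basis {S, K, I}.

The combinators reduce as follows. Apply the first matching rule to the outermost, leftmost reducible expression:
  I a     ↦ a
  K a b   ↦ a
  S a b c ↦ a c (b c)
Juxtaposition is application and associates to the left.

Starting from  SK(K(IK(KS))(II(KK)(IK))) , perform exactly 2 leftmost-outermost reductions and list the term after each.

  start: SK(K(IK(KS))(II(KK)(IK)))
  [1] SK(IK(KS))
  [2] SK(K(KS))

Answer: after 2 steps: SK(K(KS))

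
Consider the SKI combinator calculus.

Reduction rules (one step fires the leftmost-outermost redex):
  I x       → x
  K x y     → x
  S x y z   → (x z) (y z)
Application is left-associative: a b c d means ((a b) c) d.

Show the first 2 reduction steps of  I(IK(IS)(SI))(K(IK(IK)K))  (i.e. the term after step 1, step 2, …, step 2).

Answer: after 2 steps: K(IS)(SI)(K(IK(IK)K))

Derivation:
  start: I(IK(IS)(SI))(K(IK(IK)K))
  →1  IK(IS)(SI)(K(IK(IK)K))
  →2  K(IS)(SI)(K(IK(IK)K))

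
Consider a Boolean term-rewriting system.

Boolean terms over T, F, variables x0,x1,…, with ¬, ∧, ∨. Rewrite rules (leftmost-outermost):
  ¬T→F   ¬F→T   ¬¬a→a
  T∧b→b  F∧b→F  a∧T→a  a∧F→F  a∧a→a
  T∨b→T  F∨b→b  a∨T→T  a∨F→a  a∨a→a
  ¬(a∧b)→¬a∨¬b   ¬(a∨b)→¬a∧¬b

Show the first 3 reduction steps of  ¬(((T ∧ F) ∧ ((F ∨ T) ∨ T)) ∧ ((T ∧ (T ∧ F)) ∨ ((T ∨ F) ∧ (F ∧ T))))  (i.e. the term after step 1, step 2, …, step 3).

Answer: after 3 steps: ((¬T ∨ ¬F) ∨ ¬((F ∨ T) ∨ T)) ∨ ¬((T ∧ (T ∧ F)) ∨ ((T ∨ F) ∧ (F ∧ T)))

Reduction:
  start: ¬(((T ∧ F) ∧ ((F ∨ T) ∨ T)) ∧ ((T ∧ (T ∧ F)) ∨ ((T ∨ F) ∧ (F ∧ T))))
  →1  ¬((T ∧ F) ∧ ((F ∨ T) ∨ T)) ∨ ¬((T ∧ (T ∧ F)) ∨ ((T ∨ F) ∧ (F ∧ T)))
  →2  (¬(T ∧ F) ∨ ¬((F ∨ T) ∨ T)) ∨ ¬((T ∧ (T ∧ F)) ∨ ((T ∨ F) ∧ (F ∧ T)))
  →3  ((¬T ∨ ¬F) ∨ ¬((F ∨ T) ∨ T)) ∨ ¬((T ∧ (T ∧ F)) ∨ ((T ∨ F) ∧ (F ∧ T)))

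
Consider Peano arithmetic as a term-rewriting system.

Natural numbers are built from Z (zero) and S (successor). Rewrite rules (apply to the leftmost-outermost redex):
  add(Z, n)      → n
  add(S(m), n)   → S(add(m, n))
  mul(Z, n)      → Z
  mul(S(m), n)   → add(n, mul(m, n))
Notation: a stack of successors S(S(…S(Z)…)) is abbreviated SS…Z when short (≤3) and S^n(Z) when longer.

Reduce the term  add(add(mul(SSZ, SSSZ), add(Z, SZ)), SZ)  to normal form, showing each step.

  start: add(add(mul(SSZ, SSSZ), add(Z, SZ)), SZ)
  →1  add(add(add(SSSZ, mul(SZ, SSSZ)), add(Z, SZ)), SZ)
  →2  add(add(S(add(SSZ, mul(SZ, SSSZ))), add(Z, SZ)), SZ)
  →3  add(S(add(add(SSZ, mul(SZ, SSSZ)), add(Z, SZ))), SZ)
  →4  S(add(add(add(SSZ, mul(SZ, SSSZ)), add(Z, SZ)), SZ))
  →5  S(add(add(S(add(SZ, mul(SZ, SSSZ))), add(Z, SZ)), SZ))
  →6  S(add(S(add(add(SZ, mul(SZ, SSSZ)), add(Z, SZ))), SZ))
  →7  S(S(add(add(add(SZ, mul(SZ, SSSZ)), add(Z, SZ)), SZ)))
  →8  S(S(add(add(S(add(Z, mul(SZ, SSSZ))), add(Z, SZ)), SZ)))
  →9  S(S(add(S(add(add(Z, mul(SZ, SSSZ)), add(Z, SZ))), SZ)))
  →10  S(S(S(add(add(add(Z, mul(SZ, SSSZ)), add(Z, SZ)), SZ))))
  →11  S(S(S(add(add(mul(SZ, SSSZ), add(Z, SZ)), SZ))))
  →12  S(S(S(add(add(add(SSSZ, mul(Z, SSSZ)), add(Z, SZ)), SZ))))
  →13  S(S(S(add(add(S(add(SSZ, mul(Z, SSSZ))), add(Z, SZ)), SZ))))
  →14  S(S(S(add(S(add(add(SSZ, mul(Z, SSSZ)), add(Z, SZ))), SZ))))
  →15  S(S(S(S(add(add(add(SSZ, mul(Z, SSSZ)), add(Z, SZ)), SZ)))))
  →16  S(S(S(S(add(add(S(add(SZ, mul(Z, SSSZ))), add(Z, SZ)), SZ)))))
  →17  S(S(S(S(add(S(add(add(SZ, mul(Z, SSSZ)), add(Z, SZ))), SZ)))))
  →18  S(S(S(S(S(add(add(add(SZ, mul(Z, SSSZ)), add(Z, SZ)), SZ))))))
  →19  S(S(S(S(S(add(add(S(add(Z, mul(Z, SSSZ))), add(Z, SZ)), SZ))))))
  →20  S(S(S(S(S(add(S(add(add(Z, mul(Z, SSSZ)), add(Z, SZ))), SZ))))))
  →21  S(S(S(S(S(S(add(add(add(Z, mul(Z, SSSZ)), add(Z, SZ)), SZ)))))))
  →22  S(S(S(S(S(S(add(add(mul(Z, SSSZ), add(Z, SZ)), SZ)))))))
  →23  S(S(S(S(S(S(add(add(Z, add(Z, SZ)), SZ)))))))
  →24  S(S(S(S(S(S(add(add(Z, SZ), SZ)))))))
  →25  S(S(S(S(S(S(add(SZ, SZ)))))))
  →26  S(S(S(S(S(S(S(add(Z, SZ))))))))
  →27  S^8(Z)

Answer: normal form = S^8(Z)  (in 27 steps)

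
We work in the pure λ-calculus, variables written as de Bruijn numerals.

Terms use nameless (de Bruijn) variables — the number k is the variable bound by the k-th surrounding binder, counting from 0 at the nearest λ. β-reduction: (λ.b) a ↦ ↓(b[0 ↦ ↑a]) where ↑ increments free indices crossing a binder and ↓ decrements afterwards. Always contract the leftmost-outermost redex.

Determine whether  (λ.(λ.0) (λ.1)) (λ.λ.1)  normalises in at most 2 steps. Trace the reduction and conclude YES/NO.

Answer: YES — reaches normal form λ.λ.λ.1 in 2 ≤ 2 steps

Working:
  start: (λ.(λ.0) (λ.1)) (λ.λ.1)
  step 1: (λ.0) (λ.λ.λ.1)
  step 2: λ.λ.λ.1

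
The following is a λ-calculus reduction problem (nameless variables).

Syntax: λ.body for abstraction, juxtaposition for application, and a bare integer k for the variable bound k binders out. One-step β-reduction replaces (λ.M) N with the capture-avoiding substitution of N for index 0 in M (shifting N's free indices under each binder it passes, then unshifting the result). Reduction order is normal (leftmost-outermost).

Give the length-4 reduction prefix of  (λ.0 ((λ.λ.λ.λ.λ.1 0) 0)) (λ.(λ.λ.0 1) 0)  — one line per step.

  start: (λ.0 ((λ.λ.λ.λ.λ.1 0) 0)) (λ.(λ.λ.0 1) 0)
  [1] (λ.(λ.λ.0 1) 0) ((λ.λ.λ.λ.λ.1 0) (λ.(λ.λ.0 1) 0))
  [2] (λ.λ.0 1) ((λ.λ.λ.λ.λ.1 0) (λ.(λ.λ.0 1) 0))
  [3] λ.0 ((λ.λ.λ.λ.λ.1 0) (λ.(λ.λ.0 1) 0))
  [4] λ.0 (λ.λ.λ.λ.1 0)

Answer: after 4 steps: λ.0 (λ.λ.λ.λ.1 0)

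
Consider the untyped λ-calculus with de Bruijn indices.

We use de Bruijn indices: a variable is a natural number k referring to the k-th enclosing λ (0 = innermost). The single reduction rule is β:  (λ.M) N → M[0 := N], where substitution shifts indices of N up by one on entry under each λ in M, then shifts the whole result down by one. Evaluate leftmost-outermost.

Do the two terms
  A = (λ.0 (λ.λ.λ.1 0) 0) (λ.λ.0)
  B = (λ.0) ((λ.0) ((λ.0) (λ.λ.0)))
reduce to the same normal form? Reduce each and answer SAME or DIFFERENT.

Answer: SAME — A ⇓ λ.λ.0, B ⇓ λ.λ.0

Reduction:
Term A:
  start: (λ.0 (λ.λ.λ.1 0) 0) (λ.λ.0)
  step 1: (λ.λ.0) (λ.λ.λ.1 0) (λ.λ.0)
  step 2: (λ.0) (λ.λ.0)
  step 3: λ.λ.0

Term B:
  start: (λ.0) ((λ.0) ((λ.0) (λ.λ.0)))
  step 1: (λ.0) ((λ.0) (λ.λ.0))
  step 2: (λ.0) (λ.λ.0)
  step 3: λ.λ.0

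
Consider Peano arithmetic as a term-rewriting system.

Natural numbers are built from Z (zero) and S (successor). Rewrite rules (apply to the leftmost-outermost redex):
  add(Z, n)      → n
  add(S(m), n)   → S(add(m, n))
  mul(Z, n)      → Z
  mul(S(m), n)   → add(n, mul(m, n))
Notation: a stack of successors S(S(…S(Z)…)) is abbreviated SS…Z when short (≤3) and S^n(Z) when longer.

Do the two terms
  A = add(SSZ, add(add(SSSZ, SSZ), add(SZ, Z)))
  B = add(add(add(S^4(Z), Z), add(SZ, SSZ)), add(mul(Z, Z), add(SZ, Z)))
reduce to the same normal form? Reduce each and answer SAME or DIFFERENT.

Answer: SAME — A ⇓ S^8(Z), B ⇓ S^8(Z)

Derivation:
Term A:
  start: add(SSZ, add(add(SSSZ, SSZ), add(SZ, Z)))
  step 1: S(add(SZ, add(add(SSSZ, SSZ), add(SZ, Z))))
  step 2: S(S(add(Z, add(add(SSSZ, SSZ), add(SZ, Z)))))
  step 3: S(S(add(add(SSSZ, SSZ), add(SZ, Z))))
  step 4: S(S(add(S(add(SSZ, SSZ)), add(SZ, Z))))
  step 5: S(S(S(add(add(SSZ, SSZ), add(SZ, Z)))))
  step 6: S(S(S(add(S(add(SZ, SSZ)), add(SZ, Z)))))
  step 7: S(S(S(S(add(add(SZ, SSZ), add(SZ, Z))))))
  step 8: S(S(S(S(add(S(add(Z, SSZ)), add(SZ, Z))))))
  step 9: S(S(S(S(S(add(add(Z, SSZ), add(SZ, Z)))))))
  step 10: S(S(S(S(S(add(SSZ, add(SZ, Z)))))))
  step 11: S(S(S(S(S(S(add(SZ, add(SZ, Z))))))))
  step 12: S(S(S(S(S(S(S(add(Z, add(SZ, Z)))))))))
  step 13: S(S(S(S(S(S(S(add(SZ, Z))))))))
  step 14: S(S(S(S(S(S(S(S(add(Z, Z)))))))))
  step 15: S^8(Z)

Term B:
  start: add(add(add(S^4(Z), Z), add(SZ, SSZ)), add(mul(Z, Z), add(SZ, Z)))
  step 1: add(add(S(add(SSSZ, Z)), add(SZ, SSZ)), add(mul(Z, Z), add(SZ, Z)))
  step 2: add(S(add(add(SSSZ, Z), add(SZ, SSZ))), add(mul(Z, Z), add(SZ, Z)))
  step 3: S(add(add(add(SSSZ, Z), add(SZ, SSZ)), add(mul(Z, Z), add(SZ, Z))))
  step 4: S(add(add(S(add(SSZ, Z)), add(SZ, SSZ)), add(mul(Z, Z), add(SZ, Z))))
  step 5: S(add(S(add(add(SSZ, Z), add(SZ, SSZ))), add(mul(Z, Z), add(SZ, Z))))
  step 6: S(S(add(add(add(SSZ, Z), add(SZ, SSZ)), add(mul(Z, Z), add(SZ, Z)))))
  step 7: S(S(add(add(S(add(SZ, Z)), add(SZ, SSZ)), add(mul(Z, Z), add(SZ, Z)))))
  step 8: S(S(add(S(add(add(SZ, Z), add(SZ, SSZ))), add(mul(Z, Z), add(SZ, Z)))))
  step 9: S(S(S(add(add(add(SZ, Z), add(SZ, SSZ)), add(mul(Z, Z), add(SZ, Z))))))
  step 10: S(S(S(add(add(S(add(Z, Z)), add(SZ, SSZ)), add(mul(Z, Z), add(SZ, Z))))))
  step 11: S(S(S(add(S(add(add(Z, Z), add(SZ, SSZ))), add(mul(Z, Z), add(SZ, Z))))))
  step 12: S(S(S(S(add(add(add(Z, Z), add(SZ, SSZ)), add(mul(Z, Z), add(SZ, Z)))))))
  step 13: S(S(S(S(add(add(Z, add(SZ, SSZ)), add(mul(Z, Z), add(SZ, Z)))))))
  step 14: S(S(S(S(add(add(SZ, SSZ), add(mul(Z, Z), add(SZ, Z)))))))
  step 15: S(S(S(S(add(S(add(Z, SSZ)), add(mul(Z, Z), add(SZ, Z)))))))
  step 16: S(S(S(S(S(add(add(Z, SSZ), add(mul(Z, Z), add(SZ, Z))))))))
  step 17: S(S(S(S(S(add(SSZ, add(mul(Z, Z), add(SZ, Z))))))))
  step 18: S(S(S(S(S(S(add(SZ, add(mul(Z, Z), add(SZ, Z)))))))))
  step 19: S(S(S(S(S(S(S(add(Z, add(mul(Z, Z), add(SZ, Z))))))))))
  step 20: S(S(S(S(S(S(S(add(mul(Z, Z), add(SZ, Z)))))))))
  step 21: S(S(S(S(S(S(S(add(Z, add(SZ, Z)))))))))
  step 22: S(S(S(S(S(S(S(add(SZ, Z))))))))
  step 23: S(S(S(S(S(S(S(S(add(Z, Z)))))))))
  step 24: S^8(Z)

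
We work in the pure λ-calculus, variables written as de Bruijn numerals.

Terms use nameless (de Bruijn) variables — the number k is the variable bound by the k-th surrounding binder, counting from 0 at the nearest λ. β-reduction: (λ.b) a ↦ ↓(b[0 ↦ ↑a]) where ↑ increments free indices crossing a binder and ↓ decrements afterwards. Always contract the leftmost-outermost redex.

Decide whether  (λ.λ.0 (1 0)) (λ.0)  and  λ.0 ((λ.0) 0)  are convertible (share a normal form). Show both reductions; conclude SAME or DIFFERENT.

Term A:
  start: (λ.λ.0 (1 0)) (λ.0)
  →1  λ.0 ((λ.0) 0)
  →2  λ.0 0

Term B:
  start: λ.0 ((λ.0) 0)
  →1  λ.0 0

Answer: SAME — A ⇓ λ.0 0, B ⇓ λ.0 0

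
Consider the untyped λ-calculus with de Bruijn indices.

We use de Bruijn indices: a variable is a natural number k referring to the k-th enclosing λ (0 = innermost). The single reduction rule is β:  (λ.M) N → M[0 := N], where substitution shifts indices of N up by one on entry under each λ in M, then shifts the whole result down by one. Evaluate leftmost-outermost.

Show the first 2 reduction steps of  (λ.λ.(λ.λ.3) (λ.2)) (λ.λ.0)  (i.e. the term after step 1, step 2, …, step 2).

  start: (λ.λ.(λ.λ.3) (λ.2)) (λ.λ.0)
  →1  λ.(λ.λ.λ.λ.0) (λ.λ.λ.0)
  →2  λ.λ.λ.λ.0

Answer: after 2 steps: λ.λ.λ.λ.0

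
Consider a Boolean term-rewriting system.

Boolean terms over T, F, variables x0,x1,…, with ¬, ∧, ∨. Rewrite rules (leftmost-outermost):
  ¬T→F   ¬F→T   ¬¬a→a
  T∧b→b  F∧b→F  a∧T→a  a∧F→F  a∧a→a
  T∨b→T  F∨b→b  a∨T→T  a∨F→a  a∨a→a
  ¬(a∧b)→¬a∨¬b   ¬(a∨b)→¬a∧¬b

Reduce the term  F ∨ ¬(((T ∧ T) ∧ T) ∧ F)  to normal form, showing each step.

Answer: normal form = T  (in 9 steps)

Derivation:
  start: F ∨ ¬(((T ∧ T) ∧ T) ∧ F)
  step 1: ¬(((T ∧ T) ∧ T) ∧ F)
  step 2: ¬((T ∧ T) ∧ T) ∨ ¬F
  step 3: (¬(T ∧ T) ∨ ¬T) ∨ ¬F
  step 4: ((¬T ∨ ¬T) ∨ ¬T) ∨ ¬F
  step 5: (¬T ∨ ¬T) ∨ ¬F
  step 6: ¬T ∨ ¬F
  step 7: F ∨ ¬F
  step 8: ¬F
  step 9: T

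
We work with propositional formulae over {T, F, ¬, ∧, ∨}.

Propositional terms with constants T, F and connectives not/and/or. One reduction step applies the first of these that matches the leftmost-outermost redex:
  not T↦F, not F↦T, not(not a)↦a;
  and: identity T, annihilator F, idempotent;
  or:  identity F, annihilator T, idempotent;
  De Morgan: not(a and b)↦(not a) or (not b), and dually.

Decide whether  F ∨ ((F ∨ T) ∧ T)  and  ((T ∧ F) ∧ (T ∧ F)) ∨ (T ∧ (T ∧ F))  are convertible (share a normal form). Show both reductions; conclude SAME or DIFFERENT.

Term A:
  start: F ∨ ((F ∨ T) ∧ T)
  [1] (F ∨ T) ∧ T
  [2] F ∨ T
  [3] T

Term B:
  start: ((T ∧ F) ∧ (T ∧ F)) ∨ (T ∧ (T ∧ F))
  [1] (T ∧ F) ∨ (T ∧ (T ∧ F))
  [2] F ∨ (T ∧ (T ∧ F))
  [3] T ∧ (T ∧ F)
  [4] T ∧ F
  [5] F

Answer: DIFFERENT — A ⇓ T, B ⇓ F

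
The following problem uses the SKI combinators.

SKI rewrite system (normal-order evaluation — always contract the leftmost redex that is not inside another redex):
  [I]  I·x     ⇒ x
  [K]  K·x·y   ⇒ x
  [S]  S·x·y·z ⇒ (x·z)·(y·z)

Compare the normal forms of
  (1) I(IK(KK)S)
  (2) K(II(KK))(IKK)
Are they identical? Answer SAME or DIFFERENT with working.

Term A:
  start: I(IK(KK)S)
  [1] IK(KK)S
  [2] K(KK)S
  [3] KK

Term B:
  start: K(II(KK))(IKK)
  [1] II(KK)
  [2] I(KK)
  [3] KK

Answer: SAME — A ⇓ KK, B ⇓ KK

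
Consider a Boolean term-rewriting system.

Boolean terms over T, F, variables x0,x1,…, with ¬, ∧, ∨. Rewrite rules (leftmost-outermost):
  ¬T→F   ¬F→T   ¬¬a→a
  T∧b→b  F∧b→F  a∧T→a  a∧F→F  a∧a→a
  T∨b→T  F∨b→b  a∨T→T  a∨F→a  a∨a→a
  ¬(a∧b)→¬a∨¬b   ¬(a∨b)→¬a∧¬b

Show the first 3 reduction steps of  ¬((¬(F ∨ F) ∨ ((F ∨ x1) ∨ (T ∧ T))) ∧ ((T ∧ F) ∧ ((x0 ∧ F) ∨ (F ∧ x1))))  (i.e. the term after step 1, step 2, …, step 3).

Answer: after 3 steps: ((F ∨ F) ∧ ¬((F ∨ x1) ∨ (T ∧ T))) ∨ ¬((T ∧ F) ∧ ((x0 ∧ F) ∨ (F ∧ x1)))

Working:
  start: ¬((¬(F ∨ F) ∨ ((F ∨ x1) ∨ (T ∧ T))) ∧ ((T ∧ F) ∧ ((x0 ∧ F) ∨ (F ∧ x1))))
  →1  ¬(¬(F ∨ F) ∨ ((F ∨ x1) ∨ (T ∧ T))) ∨ ¬((T ∧ F) ∧ ((x0 ∧ F) ∨ (F ∧ x1)))
  →2  (¬¬(F ∨ F) ∧ ¬((F ∨ x1) ∨ (T ∧ T))) ∨ ¬((T ∧ F) ∧ ((x0 ∧ F) ∨ (F ∧ x1)))
  →3  ((F ∨ F) ∧ ¬((F ∨ x1) ∨ (T ∧ T))) ∨ ¬((T ∧ F) ∧ ((x0 ∧ F) ∨ (F ∧ x1)))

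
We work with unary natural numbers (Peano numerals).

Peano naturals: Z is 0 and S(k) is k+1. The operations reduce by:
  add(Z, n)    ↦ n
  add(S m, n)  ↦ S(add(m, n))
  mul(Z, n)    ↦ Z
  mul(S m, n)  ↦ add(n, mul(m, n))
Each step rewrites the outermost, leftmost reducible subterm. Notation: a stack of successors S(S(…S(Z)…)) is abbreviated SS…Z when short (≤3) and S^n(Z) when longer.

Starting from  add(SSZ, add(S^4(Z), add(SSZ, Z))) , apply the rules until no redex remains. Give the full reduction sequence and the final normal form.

Answer: normal form = S^8(Z)  (in 11 steps)

Derivation:
  start: add(SSZ, add(S^4(Z), add(SSZ, Z)))
  →1  S(add(SZ, add(S^4(Z), add(SSZ, Z))))
  →2  S(S(add(Z, add(S^4(Z), add(SSZ, Z)))))
  →3  S(S(add(S^4(Z), add(SSZ, Z))))
  →4  S(S(S(add(SSSZ, add(SSZ, Z)))))
  →5  S(S(S(S(add(SSZ, add(SSZ, Z))))))
  →6  S(S(S(S(S(add(SZ, add(SSZ, Z)))))))
  →7  S(S(S(S(S(S(add(Z, add(SSZ, Z))))))))
  →8  S(S(S(S(S(S(add(SSZ, Z)))))))
  →9  S(S(S(S(S(S(S(add(SZ, Z))))))))
  →10  S(S(S(S(S(S(S(S(add(Z, Z)))))))))
  →11  S^8(Z)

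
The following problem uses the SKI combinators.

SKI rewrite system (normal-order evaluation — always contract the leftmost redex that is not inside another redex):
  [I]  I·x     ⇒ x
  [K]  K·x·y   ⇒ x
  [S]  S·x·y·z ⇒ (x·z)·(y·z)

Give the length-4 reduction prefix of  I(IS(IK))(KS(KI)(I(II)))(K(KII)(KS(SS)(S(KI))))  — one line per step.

Answer: after 4 steps: K(K(KII)(KS(SS)(S(KI))))(KS(KI)(I(II))(K(KII)(KS(SS)(S(KI)))))

Working:
  start: I(IS(IK))(KS(KI)(I(II)))(K(KII)(KS(SS)(S(KI))))
  [1] IS(IK)(KS(KI)(I(II)))(K(KII)(KS(SS)(S(KI))))
  [2] S(IK)(KS(KI)(I(II)))(K(KII)(KS(SS)(S(KI))))
  [3] IK(K(KII)(KS(SS)(S(KI))))(KS(KI)(I(II))(K(KII)(KS(SS)(S(KI)))))
  [4] K(K(KII)(KS(SS)(S(KI))))(KS(KI)(I(II))(K(KII)(KS(SS)(S(KI)))))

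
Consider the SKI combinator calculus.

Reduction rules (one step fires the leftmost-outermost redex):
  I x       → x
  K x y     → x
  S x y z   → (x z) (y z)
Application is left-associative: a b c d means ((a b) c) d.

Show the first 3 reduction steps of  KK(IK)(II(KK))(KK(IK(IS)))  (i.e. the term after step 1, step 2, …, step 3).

  start: KK(IK)(II(KK))(KK(IK(IS)))
  step 1: K(II(KK))(KK(IK(IS)))
  step 2: II(KK)
  step 3: I(KK)

Answer: after 3 steps: I(KK)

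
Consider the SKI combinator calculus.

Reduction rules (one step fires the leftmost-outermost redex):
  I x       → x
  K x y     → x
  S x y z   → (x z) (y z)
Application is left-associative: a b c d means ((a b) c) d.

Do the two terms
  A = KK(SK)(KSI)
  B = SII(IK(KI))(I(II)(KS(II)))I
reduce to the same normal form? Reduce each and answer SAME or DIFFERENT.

Answer: DIFFERENT — A ⇓ KS, B ⇓ I

Working:
Term A:
  start: KK(SK)(KSI)
  →1  K(KSI)
  →2  KS

Term B:
  start: SII(IK(KI))(I(II)(KS(II)))I
  →1  I(IK(KI))(I(IK(KI)))(I(II)(KS(II)))I
  →2  IK(KI)(I(IK(KI)))(I(II)(KS(II)))I
  →3  K(KI)(I(IK(KI)))(I(II)(KS(II)))I
  →4  KI(I(II)(KS(II)))I
  →5  II
  →6  I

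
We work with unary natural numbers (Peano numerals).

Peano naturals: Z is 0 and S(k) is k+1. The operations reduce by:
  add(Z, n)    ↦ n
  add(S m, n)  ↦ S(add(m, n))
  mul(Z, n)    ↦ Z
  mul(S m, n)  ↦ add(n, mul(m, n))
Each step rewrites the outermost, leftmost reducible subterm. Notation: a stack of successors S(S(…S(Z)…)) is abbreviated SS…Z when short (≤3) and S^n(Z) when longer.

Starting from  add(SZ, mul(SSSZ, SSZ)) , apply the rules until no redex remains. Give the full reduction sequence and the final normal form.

Answer: normal form = S^7(Z)  (in 15 steps)

Derivation:
  start: add(SZ, mul(SSSZ, SSZ))
  step 1: S(add(Z, mul(SSSZ, SSZ)))
  step 2: S(mul(SSSZ, SSZ))
  step 3: S(add(SSZ, mul(SSZ, SSZ)))
  step 4: S(S(add(SZ, mul(SSZ, SSZ))))
  step 5: S(S(S(add(Z, mul(SSZ, SSZ)))))
  step 6: S(S(S(mul(SSZ, SSZ))))
  step 7: S(S(S(add(SSZ, mul(SZ, SSZ)))))
  step 8: S(S(S(S(add(SZ, mul(SZ, SSZ))))))
  step 9: S(S(S(S(S(add(Z, mul(SZ, SSZ)))))))
  step 10: S(S(S(S(S(mul(SZ, SSZ))))))
  step 11: S(S(S(S(S(add(SSZ, mul(Z, SSZ)))))))
  step 12: S(S(S(S(S(S(add(SZ, mul(Z, SSZ))))))))
  step 13: S(S(S(S(S(S(S(add(Z, mul(Z, SSZ)))))))))
  step 14: S(S(S(S(S(S(S(mul(Z, SSZ))))))))
  step 15: S^7(Z)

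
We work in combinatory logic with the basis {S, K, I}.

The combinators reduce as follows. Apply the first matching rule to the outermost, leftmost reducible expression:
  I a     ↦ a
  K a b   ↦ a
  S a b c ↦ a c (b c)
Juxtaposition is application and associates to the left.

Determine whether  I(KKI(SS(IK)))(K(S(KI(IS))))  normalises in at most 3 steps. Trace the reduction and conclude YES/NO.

Answer: NO — after 3 steps the term is SS(IK), not yet normal

Derivation:
  start: I(KKI(SS(IK)))(K(S(KI(IS))))
  →1  KKI(SS(IK))(K(S(KI(IS))))
  →2  K(SS(IK))(K(S(KI(IS))))
  →3  SS(IK)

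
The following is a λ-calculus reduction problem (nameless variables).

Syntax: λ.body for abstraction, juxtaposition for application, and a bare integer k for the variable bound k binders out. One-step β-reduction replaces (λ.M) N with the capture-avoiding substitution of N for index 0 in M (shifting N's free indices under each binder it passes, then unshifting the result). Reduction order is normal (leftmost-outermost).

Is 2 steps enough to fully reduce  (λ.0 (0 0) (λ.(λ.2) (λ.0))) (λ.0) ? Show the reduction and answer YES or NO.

Answer: NO — after 2 steps the term is (λ.0) (λ.0) (λ.(λ.λ.0) (λ.0)), not yet normal

Reduction:
  start: (λ.0 (0 0) (λ.(λ.2) (λ.0))) (λ.0)
  step 1: (λ.0) ((λ.0) (λ.0)) (λ.(λ.λ.0) (λ.0))
  step 2: (λ.0) (λ.0) (λ.(λ.λ.0) (λ.0))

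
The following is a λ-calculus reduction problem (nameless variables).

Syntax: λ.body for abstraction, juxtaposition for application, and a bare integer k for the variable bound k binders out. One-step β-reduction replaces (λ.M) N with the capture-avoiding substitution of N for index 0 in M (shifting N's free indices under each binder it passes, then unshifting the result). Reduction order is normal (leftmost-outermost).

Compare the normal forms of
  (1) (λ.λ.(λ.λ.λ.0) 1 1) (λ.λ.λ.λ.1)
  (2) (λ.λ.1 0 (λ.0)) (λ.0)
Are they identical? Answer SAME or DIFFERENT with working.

Term A:
  start: (λ.λ.(λ.λ.λ.0) 1 1) (λ.λ.λ.λ.1)
  [1] λ.(λ.λ.λ.0) (λ.λ.λ.λ.1) (λ.λ.λ.λ.1)
  [2] λ.(λ.λ.0) (λ.λ.λ.λ.1)
  [3] λ.λ.0

Term B:
  start: (λ.λ.1 0 (λ.0)) (λ.0)
  [1] λ.(λ.0) 0 (λ.0)
  [2] λ.0 (λ.0)

Answer: DIFFERENT — A ⇓ λ.λ.0, B ⇓ λ.0 (λ.0)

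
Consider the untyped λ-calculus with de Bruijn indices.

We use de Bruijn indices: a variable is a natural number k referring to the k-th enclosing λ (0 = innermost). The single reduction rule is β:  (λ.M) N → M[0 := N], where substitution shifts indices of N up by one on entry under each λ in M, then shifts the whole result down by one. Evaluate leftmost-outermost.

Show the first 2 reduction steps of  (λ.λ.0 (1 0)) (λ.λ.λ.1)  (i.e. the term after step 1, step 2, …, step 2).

  start: (λ.λ.0 (1 0)) (λ.λ.λ.1)
  [1] λ.0 ((λ.λ.λ.1) 0)
  [2] λ.0 (λ.λ.1)

Answer: after 2 steps: λ.0 (λ.λ.1)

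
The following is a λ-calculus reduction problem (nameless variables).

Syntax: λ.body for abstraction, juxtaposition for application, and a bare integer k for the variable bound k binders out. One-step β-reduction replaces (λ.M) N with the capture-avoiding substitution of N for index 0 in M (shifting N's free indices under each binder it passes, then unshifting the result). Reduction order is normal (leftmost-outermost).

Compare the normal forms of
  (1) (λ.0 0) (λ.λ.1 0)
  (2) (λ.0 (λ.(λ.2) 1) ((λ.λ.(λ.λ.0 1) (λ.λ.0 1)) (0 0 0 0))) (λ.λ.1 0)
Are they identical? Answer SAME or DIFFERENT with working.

Answer: SAME — A ⇓ λ.λ.1 0, B ⇓ λ.λ.1 0

Working:
Term A:
  start: (λ.0 0) (λ.λ.1 0)
  [1] (λ.λ.1 0) (λ.λ.1 0)
  [2] λ.(λ.λ.1 0) 0
  [3] λ.λ.1 0

Term B:
  start: (λ.0 (λ.(λ.2) 1) ((λ.λ.(λ.λ.0 1) (λ.λ.0 1)) (0 0 0 0))) (λ.λ.1 0)
  [1] (λ.λ.1 0) (λ.(λ.λ.λ.1 0) (λ.λ.1 0)) ((λ.λ.(λ.λ.0 1) (λ.λ.0 1)) ((λ.λ.1 0) (λ.λ.1 0) (λ.λ.1 0) (λ.λ.1 0)))
  [2] (λ.(λ.(λ.λ.λ.1 0) (λ.λ.1 0)) 0) ((λ.λ.(λ.λ.0 1) (λ.λ.0 1)) ((λ.λ.1 0) (λ.λ.1 0) (λ.λ.1 0) (λ.λ.1 0)))
  [3] (λ.(λ.λ.λ.1 0) (λ.λ.1 0)) ((λ.λ.(λ.λ.0 1) (λ.λ.0 1)) ((λ.λ.1 0) (λ.λ.1 0) (λ.λ.1 0) (λ.λ.1 0)))
  [4] (λ.λ.λ.1 0) (λ.λ.1 0)
  [5] λ.λ.1 0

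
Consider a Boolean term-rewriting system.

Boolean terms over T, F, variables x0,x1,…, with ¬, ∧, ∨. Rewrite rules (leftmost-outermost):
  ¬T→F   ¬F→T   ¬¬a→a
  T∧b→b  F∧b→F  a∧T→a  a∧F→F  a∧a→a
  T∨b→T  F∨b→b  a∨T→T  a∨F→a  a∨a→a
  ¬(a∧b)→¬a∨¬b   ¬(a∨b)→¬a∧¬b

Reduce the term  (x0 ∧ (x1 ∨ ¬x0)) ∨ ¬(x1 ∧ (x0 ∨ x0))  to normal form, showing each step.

  start: (x0 ∧ (x1 ∨ ¬x0)) ∨ ¬(x1 ∧ (x0 ∨ x0))
  step 1: (x0 ∧ (x1 ∨ ¬x0)) ∨ (¬x1 ∨ ¬(x0 ∨ x0))
  step 2: (x0 ∧ (x1 ∨ ¬x0)) ∨ (¬x1 ∨ (¬x0 ∧ ¬x0))
  step 3: (x0 ∧ (x1 ∨ ¬x0)) ∨ (¬x1 ∨ ¬x0)

Answer: normal form = (x0 ∧ (x1 ∨ ¬x0)) ∨ (¬x1 ∨ ¬x0)  (in 3 steps)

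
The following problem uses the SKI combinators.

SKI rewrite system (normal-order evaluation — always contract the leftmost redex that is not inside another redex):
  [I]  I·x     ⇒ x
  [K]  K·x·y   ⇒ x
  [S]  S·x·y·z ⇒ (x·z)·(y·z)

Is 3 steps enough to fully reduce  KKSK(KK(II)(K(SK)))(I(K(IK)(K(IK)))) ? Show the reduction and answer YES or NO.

  start: KKSK(KK(II)(K(SK)))(I(K(IK)(K(IK))))
  step 1: KK(KK(II)(K(SK)))(I(K(IK)(K(IK))))
  step 2: K(I(K(IK)(K(IK))))
  step 3: K(K(IK)(K(IK)))

Answer: NO — after 3 steps the term is K(K(IK)(K(IK))), not yet normal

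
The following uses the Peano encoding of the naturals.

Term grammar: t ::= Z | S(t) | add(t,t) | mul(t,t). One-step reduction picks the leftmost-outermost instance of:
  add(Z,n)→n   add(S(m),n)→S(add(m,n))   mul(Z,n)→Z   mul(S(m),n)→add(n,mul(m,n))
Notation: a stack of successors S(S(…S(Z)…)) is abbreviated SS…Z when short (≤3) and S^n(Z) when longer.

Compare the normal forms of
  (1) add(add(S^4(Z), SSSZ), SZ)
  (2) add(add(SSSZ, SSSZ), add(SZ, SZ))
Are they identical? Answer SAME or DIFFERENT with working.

Term A:
  start: add(add(S^4(Z), SSSZ), SZ)
  step 1: add(S(add(SSSZ, SSSZ)), SZ)
  step 2: S(add(add(SSSZ, SSSZ), SZ))
  step 3: S(add(S(add(SSZ, SSSZ)), SZ))
  step 4: S(S(add(add(SSZ, SSSZ), SZ)))
  step 5: S(S(add(S(add(SZ, SSSZ)), SZ)))
  step 6: S(S(S(add(add(SZ, SSSZ), SZ))))
  step 7: S(S(S(add(S(add(Z, SSSZ)), SZ))))
  step 8: S(S(S(S(add(add(Z, SSSZ), SZ)))))
  step 9: S(S(S(S(add(SSSZ, SZ)))))
  step 10: S(S(S(S(S(add(SSZ, SZ))))))
  step 11: S(S(S(S(S(S(add(SZ, SZ)))))))
  step 12: S(S(S(S(S(S(S(add(Z, SZ))))))))
  step 13: S^8(Z)

Term B:
  start: add(add(SSSZ, SSSZ), add(SZ, SZ))
  step 1: add(S(add(SSZ, SSSZ)), add(SZ, SZ))
  step 2: S(add(add(SSZ, SSSZ), add(SZ, SZ)))
  step 3: S(add(S(add(SZ, SSSZ)), add(SZ, SZ)))
  step 4: S(S(add(add(SZ, SSSZ), add(SZ, SZ))))
  step 5: S(S(add(S(add(Z, SSSZ)), add(SZ, SZ))))
  step 6: S(S(S(add(add(Z, SSSZ), add(SZ, SZ)))))
  step 7: S(S(S(add(SSSZ, add(SZ, SZ)))))
  step 8: S(S(S(S(add(SSZ, add(SZ, SZ))))))
  step 9: S(S(S(S(S(add(SZ, add(SZ, SZ)))))))
  step 10: S(S(S(S(S(S(add(Z, add(SZ, SZ))))))))
  step 11: S(S(S(S(S(S(add(SZ, SZ)))))))
  step 12: S(S(S(S(S(S(S(add(Z, SZ))))))))
  step 13: S^8(Z)

Answer: SAME — A ⇓ S^8(Z), B ⇓ S^8(Z)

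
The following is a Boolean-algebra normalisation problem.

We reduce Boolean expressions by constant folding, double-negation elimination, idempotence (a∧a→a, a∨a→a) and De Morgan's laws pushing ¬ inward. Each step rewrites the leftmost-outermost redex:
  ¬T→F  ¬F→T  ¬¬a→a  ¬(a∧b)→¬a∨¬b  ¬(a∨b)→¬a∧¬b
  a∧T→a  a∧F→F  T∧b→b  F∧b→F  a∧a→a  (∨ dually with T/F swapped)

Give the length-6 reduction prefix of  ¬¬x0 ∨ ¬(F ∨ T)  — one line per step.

Answer: after 6 steps: x0

Reduction:
  start: ¬¬x0 ∨ ¬(F ∨ T)
  step 1: x0 ∨ ¬(F ∨ T)
  step 2: x0 ∨ (¬F ∧ ¬T)
  step 3: x0 ∨ (T ∧ ¬T)
  step 4: x0 ∨ ¬T
  step 5: x0 ∨ F
  step 6: x0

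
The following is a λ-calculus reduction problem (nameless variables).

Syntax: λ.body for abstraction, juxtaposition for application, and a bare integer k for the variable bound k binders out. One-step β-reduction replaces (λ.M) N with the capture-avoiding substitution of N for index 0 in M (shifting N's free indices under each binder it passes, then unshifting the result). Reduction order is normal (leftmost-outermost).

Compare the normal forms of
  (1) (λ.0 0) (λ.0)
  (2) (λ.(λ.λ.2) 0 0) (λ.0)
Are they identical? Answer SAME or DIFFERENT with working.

Answer: SAME — A ⇓ λ.0, B ⇓ λ.0

Reduction:
Term A:
  start: (λ.0 0) (λ.0)
  →1  (λ.0) (λ.0)
  →2  λ.0

Term B:
  start: (λ.(λ.λ.2) 0 0) (λ.0)
  →1  (λ.λ.λ.0) (λ.0) (λ.0)
  →2  (λ.λ.0) (λ.0)
  →3  λ.0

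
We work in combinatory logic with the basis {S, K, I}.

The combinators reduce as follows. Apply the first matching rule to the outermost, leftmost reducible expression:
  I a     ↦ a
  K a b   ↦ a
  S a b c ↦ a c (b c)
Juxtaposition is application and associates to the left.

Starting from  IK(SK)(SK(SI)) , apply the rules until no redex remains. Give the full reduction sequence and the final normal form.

Answer: normal form = SK  (in 2 steps)

Working:
  start: IK(SK)(SK(SI))
  [1] K(SK)(SK(SI))
  [2] SK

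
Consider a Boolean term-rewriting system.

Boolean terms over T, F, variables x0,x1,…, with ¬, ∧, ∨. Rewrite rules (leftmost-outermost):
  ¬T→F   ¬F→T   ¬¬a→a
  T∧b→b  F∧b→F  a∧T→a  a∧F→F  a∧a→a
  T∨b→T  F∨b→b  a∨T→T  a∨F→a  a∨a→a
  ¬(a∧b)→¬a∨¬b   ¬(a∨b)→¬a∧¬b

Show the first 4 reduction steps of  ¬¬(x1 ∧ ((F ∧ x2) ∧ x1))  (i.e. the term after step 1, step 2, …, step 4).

Answer: after 4 steps: F

Derivation:
  start: ¬¬(x1 ∧ ((F ∧ x2) ∧ x1))
  [1] x1 ∧ ((F ∧ x2) ∧ x1)
  [2] x1 ∧ (F ∧ x1)
  [3] x1 ∧ F
  [4] F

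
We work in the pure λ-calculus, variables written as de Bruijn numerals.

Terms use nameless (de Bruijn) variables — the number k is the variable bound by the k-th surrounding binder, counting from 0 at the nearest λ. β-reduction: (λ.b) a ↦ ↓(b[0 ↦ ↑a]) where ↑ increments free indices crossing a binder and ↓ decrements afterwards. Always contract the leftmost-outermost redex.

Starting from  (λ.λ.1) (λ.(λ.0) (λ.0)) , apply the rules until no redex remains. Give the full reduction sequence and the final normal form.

  start: (λ.λ.1) (λ.(λ.0) (λ.0))
  [1] λ.λ.(λ.0) (λ.0)
  [2] λ.λ.λ.0

Answer: normal form = λ.λ.λ.0  (in 2 steps)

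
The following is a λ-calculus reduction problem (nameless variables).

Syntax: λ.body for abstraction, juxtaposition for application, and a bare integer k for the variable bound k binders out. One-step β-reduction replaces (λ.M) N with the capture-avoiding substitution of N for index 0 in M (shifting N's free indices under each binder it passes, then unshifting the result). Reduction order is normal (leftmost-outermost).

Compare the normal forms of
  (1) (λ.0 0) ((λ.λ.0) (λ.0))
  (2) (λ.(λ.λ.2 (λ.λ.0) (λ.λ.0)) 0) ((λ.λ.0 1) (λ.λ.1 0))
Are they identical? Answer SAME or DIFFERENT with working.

Term A:
  start: (λ.0 0) ((λ.λ.0) (λ.0))
  →1  (λ.λ.0) (λ.0) ((λ.λ.0) (λ.0))
  →2  (λ.0) ((λ.λ.0) (λ.0))
  →3  (λ.λ.0) (λ.0)
  →4  λ.0

Term B:
  start: (λ.(λ.λ.2 (λ.λ.0) (λ.λ.0)) 0) ((λ.λ.0 1) (λ.λ.1 0))
  →1  (λ.λ.(λ.λ.0 1) (λ.λ.1 0) (λ.λ.0) (λ.λ.0)) ((λ.λ.0 1) (λ.λ.1 0))
  →2  λ.(λ.λ.0 1) (λ.λ.1 0) (λ.λ.0) (λ.λ.0)
  →3  λ.(λ.0 (λ.λ.1 0)) (λ.λ.0) (λ.λ.0)
  →4  λ.(λ.λ.0) (λ.λ.1 0) (λ.λ.0)
  →5  λ.(λ.0) (λ.λ.0)
  →6  λ.λ.λ.0

Answer: DIFFERENT — A ⇓ λ.0, B ⇓ λ.λ.λ.0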